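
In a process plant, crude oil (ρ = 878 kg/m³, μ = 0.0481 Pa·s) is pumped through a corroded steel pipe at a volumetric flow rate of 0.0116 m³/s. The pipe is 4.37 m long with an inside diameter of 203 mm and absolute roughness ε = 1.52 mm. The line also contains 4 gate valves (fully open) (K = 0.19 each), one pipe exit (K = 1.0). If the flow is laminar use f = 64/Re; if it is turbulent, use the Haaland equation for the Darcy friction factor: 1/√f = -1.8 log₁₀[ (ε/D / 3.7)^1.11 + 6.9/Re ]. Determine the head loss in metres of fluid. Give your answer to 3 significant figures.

h_f ≈ 0.0183 m

Cross-sectional area A = πD²/4 = π(0.203)²/4 = 0.03237 m²; mean velocity V = Q/A = 0.0116/0.03237 = 0.3584 m/s.
Reynolds number Re = ρVD/μ = 878 · 0.3584 · 0.203 / 0.0481 = 1328.
Re < 2300 → laminar flow, so f = 64/Re = 64/1328 = 0.04819 (the turbulent correlation is not needed).
Total minor-loss coefficient ΣK = 4·0.19 + 1·1 = 1.76.
ΔP = [f·L/D + ΣK]·(ρV²/2) = [0.04819·4.37/0.203 + 1.76]·(878·0.3584²/2) = [1.037 + 1.76]·56.39 = 157.8 Pa.
Head loss h_f = ΔP/(ρg) = 157.8/(878·9.81) = 0.0183 m.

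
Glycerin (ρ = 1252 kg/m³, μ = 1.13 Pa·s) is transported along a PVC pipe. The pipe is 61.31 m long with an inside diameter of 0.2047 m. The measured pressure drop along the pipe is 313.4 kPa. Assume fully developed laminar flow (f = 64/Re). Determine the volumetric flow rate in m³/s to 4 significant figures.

Q ≈ 0.1949 m³/s

For laminar flow, f = 64/Re with Re = ρVD/μ, so Darcy-Weisbach reduces to ΔP = 32μLV/D². Solving for V: V = ΔP·D²/(32μL) = 3.134e+05·(0.2047)²/(32·1.13·61.31) = 5.923 m/s.
Check: Re = ρVD/μ = 1252·5.923·0.2047/1.13 = 1343 < 2300, so the laminar assumption holds.
Q = V·A = 5.923·(π/4·0.2047²) = 0.1949 m³/s = 0.1949 m³/s.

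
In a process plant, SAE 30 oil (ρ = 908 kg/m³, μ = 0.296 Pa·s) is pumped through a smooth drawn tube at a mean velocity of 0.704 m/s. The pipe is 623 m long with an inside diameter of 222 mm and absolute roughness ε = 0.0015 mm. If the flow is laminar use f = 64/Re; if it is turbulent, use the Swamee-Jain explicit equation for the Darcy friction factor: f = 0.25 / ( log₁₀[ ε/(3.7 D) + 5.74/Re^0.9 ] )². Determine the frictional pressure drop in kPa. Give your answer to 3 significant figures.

Reynolds number Re = ρVD/μ = 908 · 0.704 · 0.222 / 0.296 = 479.4.
Re < 2300 → laminar flow, so f = 64/Re = 64/479.4 = 0.1335 (the turbulent correlation is not needed).
Darcy-Weisbach: ΔP = f(L/D)(ρV²/2) = 0.1335·(623/0.222)·(908·0.704²/2) = 0.1335·2806·225 = 8.429e+04 Pa.
ΔP = 8.429e+04 Pa = 84.3 kPa.

ΔP ≈ 84.3 kPa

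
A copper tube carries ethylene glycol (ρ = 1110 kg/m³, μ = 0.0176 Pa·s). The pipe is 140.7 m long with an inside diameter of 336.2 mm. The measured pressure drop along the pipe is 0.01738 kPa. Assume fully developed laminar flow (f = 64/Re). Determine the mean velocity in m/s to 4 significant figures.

For laminar flow, f = 64/Re with Re = ρVD/μ, so Darcy-Weisbach reduces to ΔP = 32μLV/D². Solving for V: V = ΔP·D²/(32μL) = 17.38·(0.3362)²/(32·0.0176·140.7) = 0.02479 m/s.
Check: Re = ρVD/μ = 1110·0.02479·0.3362/0.0176 = 525.6 < 2300, so the laminar assumption holds.

V ≈ 0.02479 m/s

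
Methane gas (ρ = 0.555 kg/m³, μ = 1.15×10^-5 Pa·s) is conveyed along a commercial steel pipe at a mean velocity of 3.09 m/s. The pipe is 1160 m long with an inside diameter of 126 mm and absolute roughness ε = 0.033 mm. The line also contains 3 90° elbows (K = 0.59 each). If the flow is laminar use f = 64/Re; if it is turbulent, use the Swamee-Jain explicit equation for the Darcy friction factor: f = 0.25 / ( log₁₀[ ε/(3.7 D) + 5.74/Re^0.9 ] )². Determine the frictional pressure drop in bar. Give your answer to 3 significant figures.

ΔP ≈ 0.00660 bar

Reynolds number Re = ρVD/μ = 0.555 · 3.09 · 0.126 / 1.15e-05 = 1.879e+04.
Re > 4000 → turbulent. Relative roughness ε/D = 3.3e-05/0.126 = 0.000262. Swamee-Jain: f = 0.25/(log₁₀[0.000262/3.7 + 5.74/1.879e+04^0.9])² = 0.25/(log₁₀[7.08e-05 + 0.000817])² = 0.25/(-3.052)² = 0.02685.
Total minor-loss coefficient ΣK = 3·0.59 = 1.77.
ΔP = [f·L/D + ΣK]·(ρV²/2) = [0.02685·1160/0.126 + 1.77]·(0.555·3.09²/2) = [247.2 + 1.77]·2.65 = 659.6 Pa.
ΔP = 659.6 Pa = 0.00660 bar.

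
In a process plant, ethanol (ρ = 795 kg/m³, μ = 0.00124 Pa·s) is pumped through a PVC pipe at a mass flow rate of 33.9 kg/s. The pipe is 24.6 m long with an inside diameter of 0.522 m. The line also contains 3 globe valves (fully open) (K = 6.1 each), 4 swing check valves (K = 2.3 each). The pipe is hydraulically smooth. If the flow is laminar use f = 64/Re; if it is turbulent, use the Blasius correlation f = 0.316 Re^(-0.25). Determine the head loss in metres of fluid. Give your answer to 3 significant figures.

h_f ≈ 0.0575 m

A = πD²/4 = π(0.522)²/4 = 0.214 m²; mean velocity V = ṁ/(ρA) = 33.9/(795 · 0.214) = 0.1993 m/s.
Reynolds number Re = ρVD/μ = 795 · 0.1993 · 0.522 / 0.00124 = 6.668e+04.
Re > 4000 → turbulent. Smooth-pipe (Blasius): f = 0.316 Re^(-0.25) = 0.316/(6.668e+04)^0.25 = 0.01966.
Total minor-loss coefficient ΣK = 3·6.1 + 4·2.3 = 27.5.
ΔP = [f·L/D + ΣK]·(ρV²/2) = [0.01966·24.6/0.522 + 27.5]·(795·0.1993²/2) = [0.9267 + 27.5]·15.78 = 448.6 Pa.
Head loss h_f = ΔP/(ρg) = 448.6/(795·9.81) = 0.0575 m.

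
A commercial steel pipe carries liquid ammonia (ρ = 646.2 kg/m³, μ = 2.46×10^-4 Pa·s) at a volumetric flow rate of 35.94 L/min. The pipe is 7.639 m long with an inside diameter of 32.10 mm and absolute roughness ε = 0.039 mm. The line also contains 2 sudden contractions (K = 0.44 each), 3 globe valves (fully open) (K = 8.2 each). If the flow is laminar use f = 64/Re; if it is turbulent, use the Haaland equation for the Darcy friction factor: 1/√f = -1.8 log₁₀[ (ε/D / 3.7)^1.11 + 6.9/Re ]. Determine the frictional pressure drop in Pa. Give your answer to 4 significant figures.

ΔP ≈ 5509 Pa

Q = 35.94 L/min = 35.94/60000 = 0.000599 m³/s.
Cross-sectional area A = πD²/4 = π(0.0321)²/4 = 0.0008093 m²; mean velocity V = Q/A = 0.000599/0.0008093 = 0.7402 m/s.
Reynolds number Re = ρVD/μ = 646.2 · 0.7402 · 0.0321 / 0.000246 = 6.241e+04.
Re > 4000 → turbulent. Relative roughness ε/D = 3.9e-05/0.0321 = 0.00121. Haaland: 1/√f = -1.8 log₁₀[(0.00121/3.7)^1.11 + 6.9/6.241e+04] = -1.8 log₁₀[0.000136 + 0.000111] = 6.495, so f = 0.02371.
Total minor-loss coefficient ΣK = 2·0.44 + 3·8.2 = 25.5.
ΔP = [f·L/D + ΣK]·(ρV²/2) = [0.02371·7.639/0.0321 + 25.5]·(646.2·0.7402²/2) = [5.641 + 25.5]·177 = 5509 Pa.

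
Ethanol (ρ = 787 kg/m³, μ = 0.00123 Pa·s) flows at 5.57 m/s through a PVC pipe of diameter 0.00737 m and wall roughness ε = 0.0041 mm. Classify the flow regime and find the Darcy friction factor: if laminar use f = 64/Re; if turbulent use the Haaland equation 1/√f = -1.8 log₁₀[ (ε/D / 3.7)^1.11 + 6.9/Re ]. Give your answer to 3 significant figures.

f ≈ 0.0253

Re = ρVD/μ = 787·5.57·0.00737/0.00123 = 2.627e+04.
Re > 4000 → turbulent. ε/D = 4.1e-06/0.00737 = 0.000556; Haaland: 1/√f = -1.8 log₁₀[5.71e-05 + 0.000263] = 6.291, so f = 0.02527.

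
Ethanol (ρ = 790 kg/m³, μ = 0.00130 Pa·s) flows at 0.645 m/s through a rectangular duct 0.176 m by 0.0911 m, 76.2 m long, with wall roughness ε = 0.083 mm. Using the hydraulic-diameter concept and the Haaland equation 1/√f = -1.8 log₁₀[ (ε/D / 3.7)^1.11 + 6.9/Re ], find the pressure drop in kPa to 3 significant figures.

ΔP ≈ 2.40 kPa

Hydraulic diameter D_h = 4A/P = 4·(0.176·0.0911)/(2·(0.176+0.0911)) = 0.06413/0.5342 = 0.1201 m.
Re = ρVD_h/μ = 790·0.645·0.1201/0.0013 = 4.706e+04.
ε/D_h = 8.3e-05/0.1201 = 0.000691; Haaland gives 1/√f = -1.8 log₁₀[7.27e-05+0.000147] = 6.586, so f = 0.02305.
ΔP = f(L/D_h)(ρV²/2) = 0.02305·76.2/0.1201·164.3 = 2404 Pa.
ΔP = 2.40 kPa.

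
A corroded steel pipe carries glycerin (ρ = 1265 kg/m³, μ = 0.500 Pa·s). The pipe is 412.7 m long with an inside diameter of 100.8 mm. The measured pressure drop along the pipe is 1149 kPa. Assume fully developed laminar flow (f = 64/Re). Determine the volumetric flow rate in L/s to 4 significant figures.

For laminar flow, f = 64/Re with Re = ρVD/μ, so Darcy-Weisbach reduces to ΔP = 32μLV/D². Solving for V: V = ΔP·D²/(32μL) = 1.149e+06·(0.1008)²/(32·0.5·412.7) = 1.768 m/s.
Check: Re = ρVD/μ = 1265·1.768·0.1008/0.5 = 450.9 < 2300, so the laminar assumption holds.
Q = V·A = 1.768·(π/4·0.1008²) = 0.01411 m³/s = 14.11 L/s.

Q ≈ 14.11 L/s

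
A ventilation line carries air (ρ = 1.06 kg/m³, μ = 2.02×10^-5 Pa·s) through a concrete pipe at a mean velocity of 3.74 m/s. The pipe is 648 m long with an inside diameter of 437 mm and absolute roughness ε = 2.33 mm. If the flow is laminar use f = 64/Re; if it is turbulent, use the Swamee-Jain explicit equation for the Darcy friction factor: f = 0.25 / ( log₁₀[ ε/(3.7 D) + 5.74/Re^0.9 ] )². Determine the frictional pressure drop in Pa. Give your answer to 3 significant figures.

Reynolds number Re = ρVD/μ = 1.06 · 3.74 · 0.437 / 2.02e-05 = 8.576e+04.
Re > 4000 → turbulent. Relative roughness ε/D = 0.00233/0.437 = 0.00533. Swamee-Jain: f = 0.25/(log₁₀[0.00533/3.7 + 5.74/8.576e+04^0.9])² = 0.25/(log₁₀[0.00144 + 0.000208])² = 0.25/(-2.783)² = 0.03229.
Darcy-Weisbach: ΔP = f(L/D)(ρV²/2) = 0.03229·(648/0.437)·(1.06·3.74²/2) = 0.03229·1483·7.413 = 354.9 Pa.

ΔP ≈ 355 Pa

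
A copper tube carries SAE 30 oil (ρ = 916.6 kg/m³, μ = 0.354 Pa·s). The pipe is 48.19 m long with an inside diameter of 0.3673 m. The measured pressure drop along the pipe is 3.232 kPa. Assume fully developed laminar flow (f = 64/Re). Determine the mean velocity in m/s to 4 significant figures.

V ≈ 0.7987 m/s

For laminar flow, f = 64/Re with Re = ρVD/μ, so Darcy-Weisbach reduces to ΔP = 32μLV/D². Solving for V: V = ΔP·D²/(32μL) = 3232·(0.3673)²/(32·0.354·48.19) = 0.7987 m/s.
Check: Re = ρVD/μ = 916.6·0.7987·0.3673/0.354 = 759.6 < 2300, so the laminar assumption holds.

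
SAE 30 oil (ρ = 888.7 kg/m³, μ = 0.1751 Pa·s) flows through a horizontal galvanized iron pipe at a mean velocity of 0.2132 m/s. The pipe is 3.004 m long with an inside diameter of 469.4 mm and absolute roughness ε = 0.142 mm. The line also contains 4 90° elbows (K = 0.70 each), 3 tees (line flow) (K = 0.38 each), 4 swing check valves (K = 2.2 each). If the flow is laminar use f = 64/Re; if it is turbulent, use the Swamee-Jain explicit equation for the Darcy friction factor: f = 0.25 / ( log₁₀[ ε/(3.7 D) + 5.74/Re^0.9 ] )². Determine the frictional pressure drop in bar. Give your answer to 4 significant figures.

Reynolds number Re = ρVD/μ = 888.7 · 0.2132 · 0.4694 / 0.175 = 507.9.
Re < 2300 → laminar flow, so f = 64/Re = 64/507.9 = 0.126 (the turbulent correlation is not needed).
Total minor-loss coefficient ΣK = 4·0.7 + 3·0.38 + 4·2.2 = 12.7.
ΔP = [f·L/D + ΣK]·(ρV²/2) = [0.126·3.004/0.4694 + 12.7]·(888.7·0.2132²/2) = [0.8064 + 12.7]·20.2 = 273.6 Pa.
ΔP = 273.6 Pa = 0.002736 bar.

ΔP ≈ 0.002736 bar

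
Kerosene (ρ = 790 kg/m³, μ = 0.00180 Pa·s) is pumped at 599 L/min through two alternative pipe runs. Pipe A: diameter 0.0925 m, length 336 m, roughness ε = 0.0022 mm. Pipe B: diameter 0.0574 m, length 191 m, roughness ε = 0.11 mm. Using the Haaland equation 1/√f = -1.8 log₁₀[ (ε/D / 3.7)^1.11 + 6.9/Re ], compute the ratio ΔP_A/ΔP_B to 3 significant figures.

Pipe A: V = Q/A = 0.009983/0.00672 = 1.486 m/s; Re = 6.031e+04; ε/D = 2.38e-05; Haaland → f = 0.01993; ΔP_A = f(L/D)(ρV²/2) = 6.312e+04 Pa.
Pipe B: V = Q/A = 0.009983/0.002588 = 3.858 m/s; Re = 9.719e+04; ε/D = 0.00192; Haaland → f = 0.02479; ΔP_B = f(L/D)(ρV²/2) = 4.851e+05 Pa.
ΔP_A/ΔP_B = 6.312e+04/4.851e+05 = 0.130.

ΔP_A/ΔP_B ≈ 0.130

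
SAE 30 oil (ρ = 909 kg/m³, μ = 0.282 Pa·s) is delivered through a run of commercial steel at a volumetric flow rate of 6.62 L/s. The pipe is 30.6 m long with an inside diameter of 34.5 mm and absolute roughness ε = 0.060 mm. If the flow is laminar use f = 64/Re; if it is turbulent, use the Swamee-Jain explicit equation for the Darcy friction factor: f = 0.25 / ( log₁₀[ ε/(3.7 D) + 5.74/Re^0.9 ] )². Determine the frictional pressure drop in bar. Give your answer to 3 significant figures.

Q = 6.62 L/s = 6.62/1000 = 0.00662 m³/s.
Cross-sectional area A = πD²/4 = π(0.0345)²/4 = 0.0009348 m²; mean velocity V = Q/A = 0.00662/0.0009348 = 7.082 m/s.
Reynolds number Re = ρVD/μ = 909 · 7.082 · 0.0345 / 0.282 = 787.5.
Re < 2300 → laminar flow, so f = 64/Re = 64/787.5 = 0.08127 (the turbulent correlation is not needed).
Darcy-Weisbach: ΔP = f(L/D)(ρV²/2) = 0.08127·(30.6/0.0345)·(909·7.082²/2) = 0.08127·887·2.279e+04 = 1.643e+06 Pa.
ΔP = 1.643e+06 Pa = 16.4 bar.

ΔP ≈ 16.4 bar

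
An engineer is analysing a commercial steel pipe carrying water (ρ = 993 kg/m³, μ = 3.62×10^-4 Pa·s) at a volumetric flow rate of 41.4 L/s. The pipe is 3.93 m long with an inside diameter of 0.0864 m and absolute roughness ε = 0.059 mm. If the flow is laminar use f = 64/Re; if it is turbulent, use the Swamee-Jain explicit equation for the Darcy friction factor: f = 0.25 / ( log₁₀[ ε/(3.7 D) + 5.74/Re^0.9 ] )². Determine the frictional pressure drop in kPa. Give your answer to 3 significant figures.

Q = 41.4 L/s = 41.4/1000 = 0.0414 m³/s.
Cross-sectional area A = πD²/4 = π(0.0864)²/4 = 0.005863 m²; mean velocity V = Q/A = 0.0414/0.005863 = 7.061 m/s.
Reynolds number Re = ρVD/μ = 993 · 7.061 · 0.0864 / 0.000362 = 1.674e+06.
Re > 4000 → turbulent. Relative roughness ε/D = 5.9e-05/0.0864 = 0.000683. Swamee-Jain: f = 0.25/(log₁₀[0.000683/3.7 + 5.74/1.674e+06^0.9])² = 0.25/(log₁₀[0.000185 + 1.44e-05])² = 0.25/(-3.701)² = 0.01825.
Darcy-Weisbach: ΔP = f(L/D)(ρV²/2) = 0.01825·(3.93/0.0864)·(993·7.061²/2) = 0.01825·45.49·2.476e+04 = 2.055e+04 Pa.
ΔP = 2.055e+04 Pa = 20.5 kPa.

ΔP ≈ 20.5 kPa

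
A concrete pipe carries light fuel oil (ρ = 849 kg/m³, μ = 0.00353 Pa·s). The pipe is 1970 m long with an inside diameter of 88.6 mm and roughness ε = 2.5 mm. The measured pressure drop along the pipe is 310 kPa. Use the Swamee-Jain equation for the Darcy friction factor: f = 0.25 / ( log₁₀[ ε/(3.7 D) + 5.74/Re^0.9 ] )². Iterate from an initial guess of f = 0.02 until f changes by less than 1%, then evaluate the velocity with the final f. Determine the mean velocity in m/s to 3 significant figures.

Rearranging Darcy-Weisbach: V = √(2·ΔP·D/(f·L·ρ)). With ε/D = 0.0025/0.0886 = 0.0282, iterate starting from f = 0.02:
  f = 0.02 → V = √(2·3.1e+05·0.0886/(0.02·1970·849)) = 1.281 m/s; Re = ρVD/μ = 2.731e+04; f → 0.05747
  f = 0.05747 → V = 0.756 m/s; Re = 1.611e+04; f → 0.0585
  f = 0.0585 → V = 0.7493 m/s; Re = 1.597e+04; f → 0.05852
Converged (Δf/f < 1%). With the final f = 0.05852: V = √(2·3.1e+05·0.0886/(0.05852·1970·849)) = 0.7492 m/s.

V ≈ 0.749 m/s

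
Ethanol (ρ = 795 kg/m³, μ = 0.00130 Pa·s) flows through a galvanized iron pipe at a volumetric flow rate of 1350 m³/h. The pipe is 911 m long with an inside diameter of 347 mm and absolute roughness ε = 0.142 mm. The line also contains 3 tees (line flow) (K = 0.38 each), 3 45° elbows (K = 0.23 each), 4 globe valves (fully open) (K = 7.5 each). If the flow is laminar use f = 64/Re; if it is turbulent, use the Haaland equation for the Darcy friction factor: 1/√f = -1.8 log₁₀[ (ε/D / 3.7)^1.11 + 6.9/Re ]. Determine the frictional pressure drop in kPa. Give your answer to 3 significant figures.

Q = 1350 m³/h = 1350/3600 = 0.375 m³/s.
Cross-sectional area A = πD²/4 = π(0.347)²/4 = 0.09457 m²; mean velocity V = Q/A = 0.375/0.09457 = 3.965 m/s.
Reynolds number Re = ρVD/μ = 795 · 3.965 · 0.347 / 0.0013 = 8.415e+05.
Re > 4000 → turbulent. Relative roughness ε/D = 0.000142/0.347 = 0.000409. Haaland: 1/√f = -1.8 log₁₀[(0.000409/3.7)^1.11 + 6.9/8.415e+05] = -1.8 log₁₀[4.06e-05 + 8.2e-06] = 7.761, so f = 0.0166.
Total minor-loss coefficient ΣK = 3·0.38 + 3·0.23 + 4·7.5 = 31.8.
ΔP = [f·L/D + ΣK]·(ρV²/2) = [0.0166·911/0.347 + 31.8]·(795·3.965²/2) = [43.59 + 31.8]·6250 = 4.714e+05 Pa.
ΔP = 4.714e+05 Pa = 471 kPa.

ΔP ≈ 471 kPa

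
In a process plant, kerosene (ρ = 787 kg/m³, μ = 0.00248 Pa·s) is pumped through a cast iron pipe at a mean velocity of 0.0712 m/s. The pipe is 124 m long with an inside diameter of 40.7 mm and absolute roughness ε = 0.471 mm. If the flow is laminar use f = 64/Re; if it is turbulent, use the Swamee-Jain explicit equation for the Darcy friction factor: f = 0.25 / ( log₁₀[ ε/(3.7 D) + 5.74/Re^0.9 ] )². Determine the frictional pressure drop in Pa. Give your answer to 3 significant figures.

ΔP ≈ 423 Pa

Reynolds number Re = ρVD/μ = 787 · 0.0712 · 0.0407 / 0.00248 = 919.6.
Re < 2300 → laminar flow, so f = 64/Re = 64/919.6 = 0.0696 (the turbulent correlation is not needed).
Darcy-Weisbach: ΔP = f(L/D)(ρV²/2) = 0.0696·(124/0.0407)·(787·0.0712²/2) = 0.0696·3047·1.995 = 423 Pa.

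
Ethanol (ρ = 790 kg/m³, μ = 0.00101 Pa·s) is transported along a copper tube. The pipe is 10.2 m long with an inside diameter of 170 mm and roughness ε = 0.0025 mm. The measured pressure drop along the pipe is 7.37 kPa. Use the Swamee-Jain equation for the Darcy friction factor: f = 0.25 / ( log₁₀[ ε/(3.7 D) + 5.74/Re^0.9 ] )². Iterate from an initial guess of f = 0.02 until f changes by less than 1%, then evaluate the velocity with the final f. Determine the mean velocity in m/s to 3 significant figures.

Rearranging Darcy-Weisbach: V = √(2·ΔP·D/(f·L·ρ)). With ε/D = 2.5e-06/0.17 = 1.47e-05, iterate starting from f = 0.02:
  f = 0.02 → V = √(2·7370·0.17/(0.02·10.2·790)) = 3.943 m/s; Re = ρVD/μ = 5.243e+05; f → 0.01322
  f = 0.01322 → V = 4.85 m/s; Re = 6.449e+05; f → 0.01279
  f = 0.01279 → V = 4.931 m/s; Re = 6.557e+05; f → 0.01275
Converged (Δf/f < 1%). With the final f = 0.01275: V = √(2·7370·0.17/(0.01275·10.2·790)) = 4.938 m/s.

V ≈ 4.94 m/s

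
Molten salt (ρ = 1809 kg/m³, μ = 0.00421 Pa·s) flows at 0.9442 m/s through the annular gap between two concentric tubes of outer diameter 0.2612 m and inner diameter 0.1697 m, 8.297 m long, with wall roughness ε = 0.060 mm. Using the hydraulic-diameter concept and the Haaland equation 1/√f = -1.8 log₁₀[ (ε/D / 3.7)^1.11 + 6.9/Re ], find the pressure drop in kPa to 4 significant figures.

ΔP ≈ 1.747 kPa

Hydraulic diameter D_h = 4A/P = D_o - D_i = 0.2612 - 0.1697 = 0.0915 m.
Re = ρVD_h/μ = 1809·0.9442·0.0915/0.00421 = 3.712e+04.
ε/D_h = 6e-05/0.0915 = 0.000656; Haaland gives 1/√f = -1.8 log₁₀[6.85e-05+0.000186] = 6.47, so f = 0.02389.
ΔP = f(L/D_h)(ρV²/2) = 0.02389·8.297/0.0915·806.4 = 1747 Pa.
ΔP = 1.747 kPa.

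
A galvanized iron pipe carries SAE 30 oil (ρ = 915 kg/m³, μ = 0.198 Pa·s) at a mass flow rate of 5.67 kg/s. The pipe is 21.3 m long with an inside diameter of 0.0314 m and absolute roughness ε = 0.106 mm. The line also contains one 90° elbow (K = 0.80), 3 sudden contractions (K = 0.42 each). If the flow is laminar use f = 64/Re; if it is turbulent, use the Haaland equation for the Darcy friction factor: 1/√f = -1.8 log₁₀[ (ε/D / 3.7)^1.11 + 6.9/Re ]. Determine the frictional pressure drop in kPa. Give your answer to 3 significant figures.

ΔP ≈ 1160 kPa

A = πD²/4 = π(0.0314)²/4 = 0.0007744 m²; mean velocity V = ṁ/(ρA) = 5.67/(915 · 0.0007744) = 8.002 m/s.
Reynolds number Re = ρVD/μ = 915 · 8.002 · 0.0314 / 0.198 = 1161.
Re < 2300 → laminar flow, so f = 64/Re = 64/1161 = 0.05512 (the turbulent correlation is not needed).
Total minor-loss coefficient ΣK = 1·0.8 + 3·0.42 = 2.06.
ΔP = [f·L/D + ΣK]·(ρV²/2) = [0.05512·21.3/0.0314 + 2.06]·(915·8.002²/2) = [37.39 + 2.06]·2.93e+04 = 1.156e+06 Pa.
ΔP = 1.156e+06 Pa = 1160 kPa.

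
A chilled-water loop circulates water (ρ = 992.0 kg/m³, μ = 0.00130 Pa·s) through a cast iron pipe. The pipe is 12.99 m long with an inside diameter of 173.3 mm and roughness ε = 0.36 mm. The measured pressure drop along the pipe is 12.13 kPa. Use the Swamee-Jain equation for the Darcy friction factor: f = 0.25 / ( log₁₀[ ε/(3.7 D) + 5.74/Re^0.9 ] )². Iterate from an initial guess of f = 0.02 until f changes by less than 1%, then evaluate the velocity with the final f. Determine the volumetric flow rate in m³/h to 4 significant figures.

Q ≈ 312.2 m³/h

Rearranging Darcy-Weisbach: V = √(2·ΔP·D/(f·L·ρ)). With ε/D = 0.00036/0.1733 = 0.00208, iterate starting from f = 0.02:
  f = 0.02 → V = √(2·1.213e+04·0.1733/(0.02·12.99·992)) = 4.039 m/s; Re = ρVD/μ = 5.341e+05; f → 0.0241
  f = 0.0241 → V = 3.679 m/s; Re = 4.866e+05; f → 0.02414
Converged (Δf/f < 1%). With the final f = 0.02414: V = √(2·1.213e+04·0.1733/(0.02414·12.99·992)) = 3.676 m/s.
Q = V·A = 3.676·(π/4·0.1733²) = 0.08672 m³/s = 312.2 m³/h.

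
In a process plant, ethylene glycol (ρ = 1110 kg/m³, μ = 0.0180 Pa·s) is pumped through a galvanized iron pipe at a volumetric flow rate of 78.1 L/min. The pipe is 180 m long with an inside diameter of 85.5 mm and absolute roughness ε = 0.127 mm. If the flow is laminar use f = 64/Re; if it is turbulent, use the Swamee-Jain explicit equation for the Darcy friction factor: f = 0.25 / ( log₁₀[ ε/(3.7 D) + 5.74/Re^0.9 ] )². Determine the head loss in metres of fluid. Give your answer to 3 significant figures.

h_f ≈ 0.295 m

Q = 78.1 L/min = 78.1/60000 = 0.001302 m³/s.
Cross-sectional area A = πD²/4 = π(0.0855)²/4 = 0.005741 m²; mean velocity V = Q/A = 0.001302/0.005741 = 0.2267 m/s.
Reynolds number Re = ρVD/μ = 1110 · 0.2267 · 0.0855 / 0.018 = 1195.
Re < 2300 → laminar flow, so f = 64/Re = 64/1195 = 0.05354 (the turbulent correlation is not needed).
Darcy-Weisbach: ΔP = f(L/D)(ρV²/2) = 0.05354·(180/0.0855)·(1110·0.2267²/2) = 0.05354·2105·28.53 = 3215 Pa.
Head loss h_f = ΔP/(ρg) = 3215/(1110·9.81) = 0.295 m.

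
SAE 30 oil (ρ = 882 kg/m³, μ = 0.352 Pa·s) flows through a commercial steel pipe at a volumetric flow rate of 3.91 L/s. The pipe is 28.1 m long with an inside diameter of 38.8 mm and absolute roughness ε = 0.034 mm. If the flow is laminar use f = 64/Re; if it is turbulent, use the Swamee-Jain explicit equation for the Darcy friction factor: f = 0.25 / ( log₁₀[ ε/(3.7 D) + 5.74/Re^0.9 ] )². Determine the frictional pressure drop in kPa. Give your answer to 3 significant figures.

Q = 3.91 L/s = 3.91/1000 = 0.00391 m³/s.
Cross-sectional area A = πD²/4 = π(0.0388)²/4 = 0.001182 m²; mean velocity V = Q/A = 0.00391/0.001182 = 3.307 m/s.
Reynolds number Re = ρVD/μ = 882 · 3.307 · 0.0388 / 0.352 = 321.5.
Re < 2300 → laminar flow, so f = 64/Re = 64/321.5 = 0.1991 (the turbulent correlation is not needed).
Darcy-Weisbach: ΔP = f(L/D)(ρV²/2) = 0.1991·(28.1/0.0388)·(882·3.307²/2) = 0.1991·724.2·4823 = 6.953e+05 Pa.
ΔP = 6.953e+05 Pa = 695 kPa.

ΔP ≈ 695 kPa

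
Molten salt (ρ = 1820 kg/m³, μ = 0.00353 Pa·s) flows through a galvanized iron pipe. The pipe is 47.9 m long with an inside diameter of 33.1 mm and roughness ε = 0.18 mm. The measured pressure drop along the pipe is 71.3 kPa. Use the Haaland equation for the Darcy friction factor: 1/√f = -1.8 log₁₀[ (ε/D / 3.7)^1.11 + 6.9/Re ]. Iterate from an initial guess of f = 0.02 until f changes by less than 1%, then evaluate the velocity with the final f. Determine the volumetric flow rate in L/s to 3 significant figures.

Rearranging Darcy-Weisbach: V = √(2·ΔP·D/(f·L·ρ)). With ε/D = 0.00018/0.0331 = 0.00544, iterate starting from f = 0.02:
  f = 0.02 → V = √(2·7.13e+04·0.0331/(0.02·47.9·1820)) = 1.645 m/s; Re = ρVD/μ = 2.808e+04; f → 0.03392
  f = 0.03392 → V = 1.263 m/s; Re = 2.156e+04; f → 0.03466
  f = 0.03466 → V = 1.25 m/s; Re = 2.133e+04; f → 0.03469
Converged (Δf/f < 1%). With the final f = 0.03469: V = √(2·7.13e+04·0.0331/(0.03469·47.9·1820)) = 1.249 m/s.
Q = V·A = 1.249·(π/4·0.0331²) = 0.001075 m³/s = 1.07 L/s.

Q ≈ 1.07 L/s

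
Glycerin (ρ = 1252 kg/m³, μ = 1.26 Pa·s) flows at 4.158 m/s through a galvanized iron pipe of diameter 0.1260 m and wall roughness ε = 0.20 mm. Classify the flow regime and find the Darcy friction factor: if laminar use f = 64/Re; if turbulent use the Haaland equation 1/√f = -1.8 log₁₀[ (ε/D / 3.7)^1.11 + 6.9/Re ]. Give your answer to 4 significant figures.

f ≈ 0.1229

Re = ρVD/μ = 1252·4.158·0.126/1.26 = 520.6.
Re < 2300 → laminar, so f = 64/Re = 0.1229 (roughness is irrelevant in laminar flow).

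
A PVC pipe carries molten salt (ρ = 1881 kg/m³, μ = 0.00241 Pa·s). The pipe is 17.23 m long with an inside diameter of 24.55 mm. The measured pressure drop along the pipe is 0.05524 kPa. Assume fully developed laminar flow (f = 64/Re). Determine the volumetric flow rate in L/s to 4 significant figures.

Q ≈ 0.01186 L/s

For laminar flow, f = 64/Re with Re = ρVD/μ, so Darcy-Weisbach reduces to ΔP = 32μLV/D². Solving for V: V = ΔP·D²/(32μL) = 55.24·(0.02455)²/(32·0.00241·17.23) = 0.02506 m/s.
Check: Re = ρVD/μ = 1881·0.02506·0.02455/0.00241 = 480.1 < 2300, so the laminar assumption holds.
Q = V·A = 0.02506·(π/4·0.02455²) = 1.186e-05 m³/s = 0.01186 L/s.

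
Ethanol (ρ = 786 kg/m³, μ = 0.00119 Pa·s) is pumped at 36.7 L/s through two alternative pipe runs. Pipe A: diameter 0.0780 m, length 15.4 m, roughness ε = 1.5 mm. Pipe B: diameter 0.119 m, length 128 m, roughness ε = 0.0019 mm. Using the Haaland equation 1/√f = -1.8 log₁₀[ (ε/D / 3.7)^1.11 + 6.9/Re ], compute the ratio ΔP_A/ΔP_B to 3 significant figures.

ΔP_A/ΔP_B ≈ 3.22

Pipe A: V = Q/A = 0.0367/0.004778 = 7.68 m/s; Re = 3.957e+05; ε/D = 0.0192; Haaland → f = 0.04811; ΔP_A = f(L/D)(ρV²/2) = 2.202e+05 Pa.
Pipe B: V = Q/A = 0.0367/0.01112 = 3.3 m/s; Re = 2.594e+05; ε/D = 1.6e-05; Haaland → f = 0.01486; ΔP_B = f(L/D)(ρV²/2) = 6.84e+04 Pa.
ΔP_A/ΔP_B = 2.202e+05/6.84e+04 = 3.22.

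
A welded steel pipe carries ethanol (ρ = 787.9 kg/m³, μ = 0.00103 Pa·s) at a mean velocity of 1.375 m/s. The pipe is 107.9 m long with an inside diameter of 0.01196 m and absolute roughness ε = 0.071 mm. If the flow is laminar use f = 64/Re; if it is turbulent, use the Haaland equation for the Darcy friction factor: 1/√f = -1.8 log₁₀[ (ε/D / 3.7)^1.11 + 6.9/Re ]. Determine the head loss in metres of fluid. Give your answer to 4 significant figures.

Reynolds number Re = ρVD/μ = 787.9 · 1.375 · 0.01196 / 0.00103 = 1.258e+04.
Re > 4000 → turbulent. Relative roughness ε/D = 7.1e-05/0.01196 = 0.00594. Haaland: 1/√f = -1.8 log₁₀[(0.00594/3.7)^1.11 + 6.9/1.258e+04] = -1.8 log₁₀[0.000791 + 0.000549] = 5.172, so f = 0.03739.
Darcy-Weisbach: ΔP = f(L/D)(ρV²/2) = 0.03739·(107.9/0.01196)·(787.9·1.375²/2) = 0.03739·9022·744.8 = 2.512e+05 Pa.
Head loss h_f = ΔP/(ρg) = 2.512e+05/(787.9·9.81) = 32.50 m.

h_f ≈ 32.50 m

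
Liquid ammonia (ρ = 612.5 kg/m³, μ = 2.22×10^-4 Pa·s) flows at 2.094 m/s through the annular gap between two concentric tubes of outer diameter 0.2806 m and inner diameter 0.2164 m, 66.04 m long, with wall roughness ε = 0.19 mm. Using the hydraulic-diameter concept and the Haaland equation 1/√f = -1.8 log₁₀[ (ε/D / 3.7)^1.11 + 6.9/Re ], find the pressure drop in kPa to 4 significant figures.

Hydraulic diameter D_h = 4A/P = D_o - D_i = 0.2806 - 0.2164 = 0.0642 m.
Re = ρVD_h/μ = 612.5·2.094·0.0642/0.000222 = 3.709e+05.
ε/D_h = 0.00019/0.0642 = 0.00296; Haaland gives 1/√f = -1.8 log₁₀[0.000365+1.86e-05] = 6.149, so f = 0.02645.
ΔP = f(L/D_h)(ρV²/2) = 0.02645·66.04/0.0642·1343 = 3.653e+04 Pa.
ΔP = 36.53 kPa.

ΔP ≈ 36.53 kPa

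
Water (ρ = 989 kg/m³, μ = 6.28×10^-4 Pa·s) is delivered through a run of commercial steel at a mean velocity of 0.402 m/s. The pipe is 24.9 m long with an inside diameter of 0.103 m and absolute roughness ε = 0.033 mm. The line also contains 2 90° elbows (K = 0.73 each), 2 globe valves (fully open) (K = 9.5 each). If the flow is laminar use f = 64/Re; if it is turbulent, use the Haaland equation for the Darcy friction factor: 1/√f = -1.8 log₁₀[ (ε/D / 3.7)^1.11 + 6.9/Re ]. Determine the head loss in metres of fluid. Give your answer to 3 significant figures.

h_f ≈ 0.210 m

Reynolds number Re = ρVD/μ = 989 · 0.402 · 0.103 / 0.000628 = 6.521e+04.
Re > 4000 → turbulent. Relative roughness ε/D = 3.3e-05/0.103 = 0.00032. Haaland: 1/√f = -1.8 log₁₀[(0.00032/3.7)^1.11 + 6.9/6.521e+04] = -1.8 log₁₀[3.09e-05 + 0.000106] = 6.955, so f = 0.02067.
Total minor-loss coefficient ΣK = 2·0.73 + 2·9.5 = 20.5.
ΔP = [f·L/D + ΣK]·(ρV²/2) = [0.02067·24.9/0.103 + 20.5]·(989·0.402²/2) = [4.997 + 20.5]·79.91 = 2034 Pa.
Head loss h_f = ΔP/(ρg) = 2034/(989·9.81) = 0.210 m.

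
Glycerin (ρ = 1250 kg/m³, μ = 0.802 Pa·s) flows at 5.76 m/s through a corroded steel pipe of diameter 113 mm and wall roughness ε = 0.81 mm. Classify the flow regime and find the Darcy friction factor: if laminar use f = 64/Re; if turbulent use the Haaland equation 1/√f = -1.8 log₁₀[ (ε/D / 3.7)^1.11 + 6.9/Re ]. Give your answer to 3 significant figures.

Re = ρVD/μ = 1250·5.76·0.113/0.802 = 1014.
Re < 2300 → laminar, so f = 64/Re = 0.06309 (roughness is irrelevant in laminar flow).

f ≈ 0.0631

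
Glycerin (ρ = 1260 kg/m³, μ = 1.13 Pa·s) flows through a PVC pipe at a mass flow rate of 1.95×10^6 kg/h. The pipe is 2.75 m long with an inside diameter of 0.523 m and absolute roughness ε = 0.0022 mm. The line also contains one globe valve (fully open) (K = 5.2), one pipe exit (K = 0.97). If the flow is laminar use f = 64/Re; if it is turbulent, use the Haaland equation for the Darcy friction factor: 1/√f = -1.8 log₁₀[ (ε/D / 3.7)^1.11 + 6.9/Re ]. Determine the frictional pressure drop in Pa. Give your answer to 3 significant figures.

ṁ = 1.95×10^6 kg/h = 1.95×10^6/3600 = 541.7 kg/s.
A = πD²/4 = π(0.523)²/4 = 0.2148 m²; mean velocity V = ṁ/(ρA) = 541.7/(1260 · 0.2148) = 2.001 m/s.
Reynolds number Re = ρVD/μ = 1260 · 2.001 · 0.523 / 1.13 = 1167.
Re < 2300 → laminar flow, so f = 64/Re = 64/1167 = 0.05484 (the turbulent correlation is not needed).
Total minor-loss coefficient ΣK = 1·5.2 + 1·0.97 = 6.17.
ΔP = [f·L/D + ΣK]·(ρV²/2) = [0.05484·2.75/0.523 + 6.17]·(1260·2.001²/2) = [0.2884 + 6.17]·2523 = 1.629e+04 Pa.

ΔP ≈ 16300 Pa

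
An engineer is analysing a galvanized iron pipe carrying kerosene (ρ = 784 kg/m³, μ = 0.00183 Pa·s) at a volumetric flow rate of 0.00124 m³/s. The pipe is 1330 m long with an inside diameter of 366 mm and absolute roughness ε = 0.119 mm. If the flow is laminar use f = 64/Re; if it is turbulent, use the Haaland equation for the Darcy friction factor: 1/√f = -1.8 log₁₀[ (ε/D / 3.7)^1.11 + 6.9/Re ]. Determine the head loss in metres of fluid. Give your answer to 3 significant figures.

Cross-sectional area A = πD²/4 = π(0.366)²/4 = 0.1052 m²; mean velocity V = Q/A = 0.00124/0.1052 = 0.01179 m/s.
Reynolds number Re = ρVD/μ = 784 · 0.01179 · 0.366 / 0.00183 = 1848.
Re < 2300 → laminar flow, so f = 64/Re = 64/1848 = 0.03463 (the turbulent correlation is not needed).
Darcy-Weisbach: ΔP = f(L/D)(ρV²/2) = 0.03463·(1330/0.366)·(784·0.01179²/2) = 0.03463·3634·0.05445 = 6.853 Pa.
Head loss h_f = ΔP/(ρg) = 6.853/(784·9.81) = 8.91×10^-4 m.

h_f ≈ 8.91×10^-4 m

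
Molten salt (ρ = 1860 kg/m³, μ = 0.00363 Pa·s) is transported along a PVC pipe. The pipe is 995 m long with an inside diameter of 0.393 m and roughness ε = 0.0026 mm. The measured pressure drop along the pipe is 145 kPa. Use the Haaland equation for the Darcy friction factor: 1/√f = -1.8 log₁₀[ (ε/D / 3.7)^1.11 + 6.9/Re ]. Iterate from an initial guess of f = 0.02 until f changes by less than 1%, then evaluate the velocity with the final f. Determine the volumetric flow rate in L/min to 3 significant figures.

Rearranging Darcy-Weisbach: V = √(2·ΔP·D/(f·L·ρ)). With ε/D = 2.6e-06/0.393 = 6.62e-06, iterate starting from f = 0.02:
  f = 0.02 → V = √(2·1.45e+05·0.393/(0.02·995·1860)) = 1.755 m/s; Re = ρVD/μ = 3.534e+05; f → 0.01397
  f = 0.01397 → V = 2.099 m/s; Re = 4.228e+05; f → 0.01353
  f = 0.01353 → V = 2.133 m/s; Re = 4.296e+05; f → 0.01349
Converged (Δf/f < 1%). With the final f = 0.01349: V = √(2·1.45e+05·0.393/(0.01349·995·1860)) = 2.137 m/s.
Q = V·A = 2.137·(π/4·0.393²) = 0.2592 m³/s = 15600 L/min.

Q ≈ 15600 L/min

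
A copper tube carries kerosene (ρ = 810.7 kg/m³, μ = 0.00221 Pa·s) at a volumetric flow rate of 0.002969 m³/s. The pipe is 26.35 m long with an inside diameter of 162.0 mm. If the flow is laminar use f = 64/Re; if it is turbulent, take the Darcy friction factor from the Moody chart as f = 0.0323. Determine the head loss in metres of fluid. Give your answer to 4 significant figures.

Cross-sectional area A = πD²/4 = π(0.162)²/4 = 0.02061 m²; mean velocity V = Q/A = 0.002969/0.02061 = 0.144 m/s.
Reynolds number Re = ρVD/μ = 810.7 · 0.144 · 0.162 / 0.00221 = 8560.
Re > 4000 → turbulent; use the Moody-chart value f = 0.0323.
Darcy-Weisbach: ΔP = f(L/D)(ρV²/2) = 0.0323·(26.35/0.162)·(810.7·0.144²/2) = 0.0323·162.7·8.41 = 44.19 Pa.
Head loss h_f = ΔP/(ρg) = 44.19/(810.7·9.81) = 0.005556 m.

h_f ≈ 0.005556 m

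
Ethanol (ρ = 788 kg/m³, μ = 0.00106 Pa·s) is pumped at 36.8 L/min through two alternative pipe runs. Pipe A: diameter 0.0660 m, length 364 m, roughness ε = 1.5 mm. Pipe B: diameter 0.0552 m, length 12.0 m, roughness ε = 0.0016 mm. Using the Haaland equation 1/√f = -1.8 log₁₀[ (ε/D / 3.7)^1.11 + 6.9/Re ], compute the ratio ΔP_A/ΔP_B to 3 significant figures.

Pipe A: V = Q/A = 0.0006133/0.003421 = 0.1793 m/s; Re = 8796; ε/D = 0.0227; Haaland → f = 0.05507; ΔP_A = f(L/D)(ρV²/2) = 3846 Pa.
Pipe B: V = Q/A = 0.0006133/0.002393 = 0.2563 m/s; Re = 1.052e+04; ε/D = 2.9e-05; Haaland → f = 0.03049; ΔP_B = f(L/D)(ρV²/2) = 171.5 Pa.
ΔP_A/ΔP_B = 3846/171.5 = 22.4.

ΔP_A/ΔP_B ≈ 22.4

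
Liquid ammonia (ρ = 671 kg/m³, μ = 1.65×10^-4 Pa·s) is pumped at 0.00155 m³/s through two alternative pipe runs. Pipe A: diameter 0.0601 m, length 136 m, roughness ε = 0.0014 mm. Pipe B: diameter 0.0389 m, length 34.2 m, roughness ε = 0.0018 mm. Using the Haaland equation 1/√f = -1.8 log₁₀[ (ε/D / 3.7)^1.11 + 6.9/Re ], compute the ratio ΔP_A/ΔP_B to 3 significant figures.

ΔP_A/ΔP_B ≈ 0.486

Pipe A: V = Q/A = 0.00155/0.002837 = 0.5464 m/s; Re = 1.335e+05; ε/D = 2.33e-05; Haaland → f = 0.01691; ΔP_A = f(L/D)(ρV²/2) = 3832 Pa.
Pipe B: V = Q/A = 0.00155/0.001188 = 1.304 m/s; Re = 2.063e+05; ε/D = 4.63e-05; Haaland → f = 0.01572; ΔP_B = f(L/D)(ρV²/2) = 7886 Pa.
ΔP_A/ΔP_B = 3832/7886 = 0.486.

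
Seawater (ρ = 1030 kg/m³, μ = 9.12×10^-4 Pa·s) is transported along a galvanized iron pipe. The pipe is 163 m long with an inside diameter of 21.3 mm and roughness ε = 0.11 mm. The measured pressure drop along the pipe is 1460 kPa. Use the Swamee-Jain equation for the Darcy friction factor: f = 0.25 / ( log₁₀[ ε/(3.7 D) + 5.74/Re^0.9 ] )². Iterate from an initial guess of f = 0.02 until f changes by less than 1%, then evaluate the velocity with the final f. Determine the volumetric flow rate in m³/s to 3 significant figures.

Q ≈ 0.00121 m³/s

Rearranging Darcy-Weisbach: V = √(2·ΔP·D/(f·L·ρ)). With ε/D = 0.00011/0.0213 = 0.00516, iterate starting from f = 0.02:
  f = 0.02 → V = √(2·1.46e+06·0.0213/(0.02·163·1030)) = 4.304 m/s; Re = ρVD/μ = 1.035e+05; f → 0.03181
  f = 0.03181 → V = 3.413 m/s; Re = 8.21e+04; f → 0.03206
Converged (Δf/f < 1%). With the final f = 0.03206: V = √(2·1.46e+06·0.0213/(0.03206·163·1030)) = 3.399 m/s.
Q = V·A = 3.399·(π/4·0.0213²) = 0.001211 m³/s = 0.00121 m³/s.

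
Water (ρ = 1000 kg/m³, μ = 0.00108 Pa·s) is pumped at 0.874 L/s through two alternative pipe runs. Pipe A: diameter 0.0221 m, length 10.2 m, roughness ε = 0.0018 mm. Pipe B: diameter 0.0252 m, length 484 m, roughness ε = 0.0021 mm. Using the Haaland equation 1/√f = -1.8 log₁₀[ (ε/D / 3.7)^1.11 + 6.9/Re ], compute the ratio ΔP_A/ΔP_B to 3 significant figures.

ΔP_A/ΔP_B ≈ 0.0395

Pipe A: V = Q/A = 0.000874/0.0003836 = 2.278 m/s; Re = 4.662e+04; ε/D = 8.14e-05; Haaland → f = 0.02126; ΔP_A = f(L/D)(ρV²/2) = 2.547e+04 Pa.
Pipe B: V = Q/A = 0.000874/0.0004988 = 1.752 m/s; Re = 4.089e+04; ε/D = 8.33e-05; Haaland → f = 0.02189; ΔP_B = f(L/D)(ρV²/2) = 6.454e+05 Pa.
ΔP_A/ΔP_B = 2.547e+04/6.454e+05 = 0.0395.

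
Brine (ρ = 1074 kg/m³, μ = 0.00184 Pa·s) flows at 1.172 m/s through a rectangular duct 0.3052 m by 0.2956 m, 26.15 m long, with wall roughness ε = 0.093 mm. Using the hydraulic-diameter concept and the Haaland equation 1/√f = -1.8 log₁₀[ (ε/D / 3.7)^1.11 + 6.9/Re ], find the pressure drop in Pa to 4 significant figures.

ΔP ≈ 1125 Pa

Hydraulic diameter D_h = 4A/P = 4·(0.3052·0.2956)/(2·(0.3052+0.2956)) = 0.3609/1.202 = 0.3003 m.
Re = ρVD_h/μ = 1074·1.172·0.3003/0.00184 = 2.054e+05.
ε/D_h = 9.3e-05/0.3003 = 0.00031; Haaland gives 1/√f = -1.8 log₁₀[2.98e-05+3.36e-05] = 7.556, so f = 0.01751.
ΔP = f(L/D_h)(ρV²/2) = 0.01751·26.15/0.3003·737.6 = 1125 Pa.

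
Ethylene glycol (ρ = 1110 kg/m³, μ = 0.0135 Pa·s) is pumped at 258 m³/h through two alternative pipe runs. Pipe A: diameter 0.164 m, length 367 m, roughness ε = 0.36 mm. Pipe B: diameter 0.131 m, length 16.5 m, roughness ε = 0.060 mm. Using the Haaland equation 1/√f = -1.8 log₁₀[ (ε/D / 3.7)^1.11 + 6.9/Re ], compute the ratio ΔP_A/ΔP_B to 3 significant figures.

Pipe A: V = Q/A = 0.07167/0.02112 = 3.393 m/s; Re = 4.575e+04; ε/D = 0.0022; Haaland → f = 0.02695; ΔP_A = f(L/D)(ρV²/2) = 3.852e+05 Pa.
Pipe B: V = Q/A = 0.07167/0.01348 = 5.317 m/s; Re = 5.727e+04; ε/D = 0.000458; Haaland → f = 0.02162; ΔP_B = f(L/D)(ρV²/2) = 4.272e+04 Pa.
ΔP_A/ΔP_B = 3.852e+05/4.272e+04 = 9.02.

ΔP_A/ΔP_B ≈ 9.02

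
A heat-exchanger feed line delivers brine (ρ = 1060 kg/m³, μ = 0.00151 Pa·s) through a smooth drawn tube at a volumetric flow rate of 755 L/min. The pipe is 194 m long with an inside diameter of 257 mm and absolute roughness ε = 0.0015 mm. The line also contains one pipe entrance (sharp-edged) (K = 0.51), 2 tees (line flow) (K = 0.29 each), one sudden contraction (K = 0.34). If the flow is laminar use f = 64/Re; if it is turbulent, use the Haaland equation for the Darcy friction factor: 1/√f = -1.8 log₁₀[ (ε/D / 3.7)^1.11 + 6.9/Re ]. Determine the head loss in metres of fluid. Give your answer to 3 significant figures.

Q = 755 L/min = 755/60000 = 0.01258 m³/s.
Cross-sectional area A = πD²/4 = π(0.257)²/4 = 0.05187 m²; mean velocity V = Q/A = 0.01258/0.05187 = 0.2426 m/s.
Reynolds number Re = ρVD/μ = 1060 · 0.2426 · 0.257 / 0.00151 = 4.376e+04.
Re > 4000 → turbulent. Relative roughness ε/D = 1.5e-06/0.257 = 5.84e-06. Haaland: 1/√f = -1.8 log₁₀[(5.84e-06/3.7)^1.11 + 6.9/4.376e+04] = -1.8 log₁₀[3.63e-07 + 0.000158] = 6.842, so f = 0.02136.
Total minor-loss coefficient ΣK = 1·0.51 + 2·0.29 + 1·0.34 = 1.43.
ΔP = [f·L/D + ΣK]·(ρV²/2) = [0.02136·194/0.257 + 1.43]·(1060·0.2426²/2) = [16.12 + 1.43]·31.19 = 547.4 Pa.
Head loss h_f = ΔP/(ρg) = 547.4/(1060·9.81) = 0.0526 m.

h_f ≈ 0.0526 m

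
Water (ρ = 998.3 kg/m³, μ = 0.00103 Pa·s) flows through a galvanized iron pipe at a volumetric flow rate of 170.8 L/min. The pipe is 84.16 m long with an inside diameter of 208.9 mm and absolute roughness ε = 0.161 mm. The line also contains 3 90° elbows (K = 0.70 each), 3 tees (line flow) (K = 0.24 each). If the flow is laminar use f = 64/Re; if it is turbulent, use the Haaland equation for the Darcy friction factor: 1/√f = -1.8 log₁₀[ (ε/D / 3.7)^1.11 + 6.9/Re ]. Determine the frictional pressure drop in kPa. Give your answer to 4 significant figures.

Q = 170.8 L/min = 170.8/60000 = 0.002847 m³/s.
Cross-sectional area A = πD²/4 = π(0.2089)²/4 = 0.03427 m²; mean velocity V = Q/A = 0.002847/0.03427 = 0.08306 m/s.
Reynolds number Re = ρVD/μ = 998.3 · 0.08306 · 0.2089 / 0.00103 = 1.682e+04.
Re > 4000 → turbulent. Relative roughness ε/D = 0.000161/0.2089 = 0.000771. Haaland: 1/√f = -1.8 log₁₀[(0.000771/3.7)^1.11 + 6.9/1.682e+04] = -1.8 log₁₀[8.2e-05 + 0.00041] = 5.954, so f = 0.02821.
Total minor-loss coefficient ΣK = 3·0.7 + 3·0.24 = 2.82.
ΔP = [f·L/D + ΣK]·(ρV²/2) = [0.02821·84.16/0.2089 + 2.82]·(998.3·0.08306²/2) = [11.36 + 2.82]·3.443 = 48.84 Pa.
ΔP = 48.84 Pa = 0.04884 kPa.

ΔP ≈ 0.04884 kPa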